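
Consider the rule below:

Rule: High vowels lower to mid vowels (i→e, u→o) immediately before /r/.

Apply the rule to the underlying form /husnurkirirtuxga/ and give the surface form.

Scanning /husnurkirirtuxga/: /u/ at position 2 is not in the conditioning environment; /u/ is a high vowel immediately before /r/, so it lowers to [o]; /i/ is a high vowel immediately before /r/, so it lowers to [e]; /i/ is a high vowel immediately before /r/, so it lowers to [e]; /u/ at position 13 is not in the conditioning environment.
Result: [husnorkerertuxga].

husnorkerertuxga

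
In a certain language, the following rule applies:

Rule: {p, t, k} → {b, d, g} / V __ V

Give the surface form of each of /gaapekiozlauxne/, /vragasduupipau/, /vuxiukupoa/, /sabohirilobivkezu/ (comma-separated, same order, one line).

gaabegiozlauxne, vragasduubibau, vuxiuguboa, sabohirilobivkezu

/gaapekiozlauxne/: /p/ is a voiceless stop between vowels /a/ and /e/, so it voices to [b]. /k/ is a voiceless stop between vowels /e/ and /i/, so it voices to [g]. → [gaabegiozlauxne].
/vragasduupipau/: /p/ is a voiceless stop between vowels /u/ and /i/, so it voices to [b]. /p/ is a voiceless stop between vowels /i/ and /a/, so it voices to [b]. → [vragasduubibau].
/vuxiukupoa/: /k/ is a voiceless stop between vowels /u/ and /u/, so it voices to [g]. /p/ is a voiceless stop between vowels /u/ and /o/, so it voices to [b]. → [vuxiuguboa].
/sabohirilobivkezu/: the rule's environment is not met; surfaces unchanged as [sabohirilobivkezu].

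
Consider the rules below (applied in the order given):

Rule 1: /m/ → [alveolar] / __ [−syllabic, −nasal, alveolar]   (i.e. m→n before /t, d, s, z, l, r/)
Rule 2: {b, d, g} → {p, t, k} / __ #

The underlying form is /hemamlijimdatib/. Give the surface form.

hemanlijindatip

Rule 1 (nasal place assimilation): /m/ precedes the alveolar consonant /l/, so it assimilates in place to [n]. /m/ precedes the alveolar consonant /d/, so it assimilates in place to [n]. /hemamlijimdatib/ → hemanlijindatib.
Rule 2 (final devoicing): /b/ is a voiced stop in word-final position, so it devoices to [p]. /hemanlijindatib/ → hemanlijindatip.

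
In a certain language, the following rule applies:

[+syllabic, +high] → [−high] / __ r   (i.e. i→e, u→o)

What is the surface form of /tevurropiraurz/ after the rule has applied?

tevorroperaorz

/u/ is a high vowel immediately before /r/, so it lowers to [o].
/i/ is a high vowel immediately before /r/, so it lowers to [e].
/u/ is a high vowel immediately before /r/, so it lowers to [o].
Surface form: [tevorroperaorz].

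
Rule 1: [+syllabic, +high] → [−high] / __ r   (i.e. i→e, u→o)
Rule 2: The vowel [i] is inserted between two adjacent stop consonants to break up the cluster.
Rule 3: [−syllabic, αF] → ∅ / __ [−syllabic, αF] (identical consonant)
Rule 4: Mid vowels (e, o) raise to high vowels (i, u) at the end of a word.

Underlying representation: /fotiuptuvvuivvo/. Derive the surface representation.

fotiupituvuivu

Rule 1 (pre-rhotic lowering): no segment meets the environment; /fotiuptuvvuivvo/ is unchanged.
Rule 2 (stop-cluster i-epenthesis): /p/ and /t/ form a stop–stop cluster, so [i] is inserted between them. /fotiuptuvvuivvo/ → fotiupituvvuivvo.
Rule 3 (degemination): /vv/ is a geminate; the first /v/ deletes. /vv/ is a geminate; the first /v/ deletes. /fotiupituvvuivvo/ → fotiupituvuivo.
Rule 4 (final vowel raising): /o/ is a mid vowel in word-final position, so it raises to [u]. /fotiupituvuivo/ → fotiupituvuivu.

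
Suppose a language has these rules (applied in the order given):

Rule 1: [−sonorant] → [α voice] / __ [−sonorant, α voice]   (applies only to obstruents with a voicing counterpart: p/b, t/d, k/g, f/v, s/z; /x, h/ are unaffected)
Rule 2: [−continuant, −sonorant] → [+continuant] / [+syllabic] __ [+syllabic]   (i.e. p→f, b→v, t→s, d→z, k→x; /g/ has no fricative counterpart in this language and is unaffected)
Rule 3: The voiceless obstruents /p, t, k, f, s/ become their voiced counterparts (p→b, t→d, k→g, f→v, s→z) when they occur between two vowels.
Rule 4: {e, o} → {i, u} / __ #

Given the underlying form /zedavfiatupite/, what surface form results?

zezaffiazuvizi

Rule 1 (regressive voicing assimilation): /v/ precedes the voiceless obstruent /f/, so it devoices to [f] by assimilation. /zedavfiatupite/ → zedaffiatupite.
Rule 2 (intervocalic spirantization): /d/ is a stop between vowels /e/ and /a/, so it spirantizes to the fricative [z]. /t/ is a stop between vowels /a/ and /u/, so it spirantizes to the fricative [s]. /p/ is a stop between vowels /u/ and /i/, so it spirantizes to the fricative [f]. /t/ is a stop between vowels /i/ and /e/, so it spirantizes to the fricative [s]. /zedaffiatupite/ → zezaffiasufise.
Rule 3 (intervocalic voicing): /s/ is a voiceless obstruent between vowels /a/ and /u/, so it voices to [z]. /f/ is a voiceless obstruent between vowels /u/ and /i/, so it voices to [v]. /s/ is a voiceless obstruent between vowels /i/ and /e/, so it voices to [z]. /zezaffiasufise/ → zezaffiazuvize.
Rule 4 (final vowel raising): /e/ is a mid vowel in word-final position, so it raises to [i]. /zezaffiazuvize/ → zezaffiazuvizi.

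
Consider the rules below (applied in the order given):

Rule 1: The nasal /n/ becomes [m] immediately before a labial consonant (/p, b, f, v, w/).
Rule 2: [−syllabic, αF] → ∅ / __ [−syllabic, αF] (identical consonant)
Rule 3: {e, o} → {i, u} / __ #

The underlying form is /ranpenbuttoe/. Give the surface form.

Rule 1 (nasal place assimilation): /n/ precedes the labial consonant /p/, so it assimilates in place to [m]. /n/ precedes the labial consonant /b/, so it assimilates in place to [m]. /ranpenbuttoe/ → rampembuttoe.
Rule 2 (degemination): /tt/ is a geminate; the first /t/ deletes. /rampembuttoe/ → rampembutoe.
Rule 3 (final vowel raising): /e/ is a mid vowel in word-final position, so it raises to [i]. /rampembutoe/ → rampembutoi.

rampembutoi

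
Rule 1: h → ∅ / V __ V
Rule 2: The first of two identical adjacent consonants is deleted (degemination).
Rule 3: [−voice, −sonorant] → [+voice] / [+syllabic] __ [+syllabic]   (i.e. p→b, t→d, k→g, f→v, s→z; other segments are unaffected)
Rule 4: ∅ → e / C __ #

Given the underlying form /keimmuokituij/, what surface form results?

Rule 1 (intervocalic h-deletion): no segment meets the environment; /keimmuokituij/ is unchanged.
Rule 2 (degemination): /mm/ is a geminate; the first /m/ deletes. /keimmuokituij/ → keimuokituij.
Rule 3 (intervocalic voicing): /k/ is a voiceless obstruent between vowels /o/ and /i/, so it voices to [g]. /t/ is a voiceless obstruent between vowels /i/ and /u/, so it voices to [d]. /keimuokituij/ → keimuogiduij.
Rule 4 (final e-epenthesis): the form ends in the consonant /j/, so [e] is inserted word-finally. /keimuogiduij/ → keimuogiduije.

keimuogiduije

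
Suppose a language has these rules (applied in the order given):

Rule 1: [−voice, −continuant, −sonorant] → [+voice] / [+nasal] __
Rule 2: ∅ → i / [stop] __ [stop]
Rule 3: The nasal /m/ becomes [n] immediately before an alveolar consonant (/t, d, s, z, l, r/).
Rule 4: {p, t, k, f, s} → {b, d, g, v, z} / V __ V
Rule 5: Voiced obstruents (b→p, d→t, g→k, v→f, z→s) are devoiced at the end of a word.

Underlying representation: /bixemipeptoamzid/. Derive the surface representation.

bixemibebidoanzit

Rule 1 (post-nasal voicing): no segment meets the environment; /bixemipeptoamzid/ is unchanged.
Rule 2 (stop-cluster i-epenthesis): /p/ and /t/ form a stop–stop cluster, so [i] is inserted between them. /bixemipeptoamzid/ → bixemipepitoamzid.
Rule 3 (nasal place assimilation): /m/ precedes the alveolar consonant /z/, so it assimilates in place to [n]. /bixemipepitoamzid/ → bixemipepitoanzid.
Rule 4 (intervocalic voicing): /p/ is a voiceless obstruent between vowels /i/ and /e/, so it voices to [b]. /p/ is a voiceless obstruent between vowels /e/ and /i/, so it voices to [b]. /t/ is a voiceless obstruent between vowels /i/ and /o/, so it voices to [d]. /bixemipepitoanzid/ → bixemibebidoanzid.
Rule 5 (final devoicing): /d/ is a voiced obstruent in word-final position, so it devoices to [t]. /bixemibebidoanzid/ → bixemibebidoanzit.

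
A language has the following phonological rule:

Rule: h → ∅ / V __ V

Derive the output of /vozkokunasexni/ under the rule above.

No segment of /vozkokunasexni/ meets the structural description of the rule, so the form surfaces unchanged.

vozkokunasexni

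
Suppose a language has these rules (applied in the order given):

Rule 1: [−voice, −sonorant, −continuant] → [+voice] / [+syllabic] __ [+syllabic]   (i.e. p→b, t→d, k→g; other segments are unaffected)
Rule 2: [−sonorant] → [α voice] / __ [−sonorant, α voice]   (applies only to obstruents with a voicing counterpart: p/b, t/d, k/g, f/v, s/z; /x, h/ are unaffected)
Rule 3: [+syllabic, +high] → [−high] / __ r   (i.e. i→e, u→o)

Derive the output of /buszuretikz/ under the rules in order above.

Rule 1 (intervocalic voicing): /t/ is a voiceless stop between vowels /e/ and /i/, so it voices to [d]. /buszuretikz/ → buszuredikz.
Rule 2 (regressive voicing assimilation): /s/ precedes the voiced obstruent /z/, so it voices to [z] by assimilation. /k/ precedes the voiced obstruent /z/, so it voices to [g] by assimilation. /buszuredikz/ → buzzuredigz.
Rule 3 (pre-rhotic lowering): /u/ is a high vowel immediately before /r/, so it lowers to [o]. /buzzuredigz/ → buzzoredigz.

buzzoredigz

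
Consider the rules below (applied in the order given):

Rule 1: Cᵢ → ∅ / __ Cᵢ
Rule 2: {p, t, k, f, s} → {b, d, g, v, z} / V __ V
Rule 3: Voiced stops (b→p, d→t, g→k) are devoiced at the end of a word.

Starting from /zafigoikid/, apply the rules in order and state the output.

Rule 1 (degemination): no segment meets the environment; /zafigoikid/ is unchanged.
Rule 2 (intervocalic voicing): /f/ is a voiceless obstruent between vowels /a/ and /i/, so it voices to [v]. /k/ is a voiceless obstruent between vowels /i/ and /i/, so it voices to [g]. /zafigoikid/ → zavigoigid.
Rule 3 (final devoicing): /d/ is a voiced stop in word-final position, so it devoices to [t]. /zavigoigid/ → zavigoigit.

zavigoigit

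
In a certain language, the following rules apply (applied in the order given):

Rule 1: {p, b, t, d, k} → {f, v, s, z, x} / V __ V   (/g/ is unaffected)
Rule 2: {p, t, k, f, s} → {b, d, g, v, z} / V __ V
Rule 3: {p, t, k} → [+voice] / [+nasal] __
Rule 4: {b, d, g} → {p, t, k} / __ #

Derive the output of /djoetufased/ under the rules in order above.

djoezuvazet

Rule 1 (intervocalic spirantization): /t/ is a stop between vowels /e/ and /u/, so it spirantizes to the fricative [s]. /djoetufased/ → djoesufased.
Rule 2 (intervocalic voicing): /s/ is a voiceless obstruent between vowels /e/ and /u/, so it voices to [z]. /f/ is a voiceless obstruent between vowels /u/ and /a/, so it voices to [v]. /s/ is a voiceless obstruent between vowels /a/ and /e/, so it voices to [z]. /djoesufased/ → djoezuvazed.
Rule 3 (post-nasal voicing): no segment meets the environment; /djoezuvazed/ is unchanged.
Rule 4 (final devoicing): /d/ is a voiced stop in word-final position, so it devoices to [t]. /djoezuvazed/ → djoezuvazet.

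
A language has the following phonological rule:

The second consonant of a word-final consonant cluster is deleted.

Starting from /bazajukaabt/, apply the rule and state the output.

bazajukaab

/t/ is the second consonant of a word-final cluster /bt/, so it deletes.
The other instances of /b/, /z/, /j/, /k/ do not occur in the required environment and remain unchanged.
Surface form: [bazajukaab].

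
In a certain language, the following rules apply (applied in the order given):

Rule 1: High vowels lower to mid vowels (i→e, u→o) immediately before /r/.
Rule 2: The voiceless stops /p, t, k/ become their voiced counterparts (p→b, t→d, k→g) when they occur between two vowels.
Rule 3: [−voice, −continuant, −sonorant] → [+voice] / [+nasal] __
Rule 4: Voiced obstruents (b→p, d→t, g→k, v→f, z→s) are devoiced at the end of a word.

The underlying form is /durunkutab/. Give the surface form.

dorungudap

Rule 1 (pre-rhotic lowering): /u/ is a high vowel immediately before /r/, so it lowers to [o]. /durunkutab/ → dorunkutab.
Rule 2 (intervocalic voicing): /t/ is a voiceless stop between vowels /u/ and /a/, so it voices to [d]. /dorunkutab/ → dorunkudab.
Rule 3 (post-nasal voicing): /k/ is a voiceless stop immediately after the nasal /n/, so it voices to [g]. /dorunkudab/ → dorungudab.
Rule 4 (final devoicing): /b/ is a voiced obstruent in word-final position, so it devoices to [p]. /dorungudab/ → dorungudap.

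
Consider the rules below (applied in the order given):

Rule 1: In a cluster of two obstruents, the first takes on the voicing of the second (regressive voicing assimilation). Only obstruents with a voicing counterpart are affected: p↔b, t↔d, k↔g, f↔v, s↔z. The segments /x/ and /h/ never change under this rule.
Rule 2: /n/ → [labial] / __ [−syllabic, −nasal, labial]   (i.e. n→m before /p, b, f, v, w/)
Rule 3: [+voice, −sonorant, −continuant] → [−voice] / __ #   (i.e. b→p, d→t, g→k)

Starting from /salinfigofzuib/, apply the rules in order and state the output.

Rule 1 (regressive voicing assimilation): /f/ precedes the voiced obstruent /z/, so it voices to [v] by assimilation. /salinfigofzuib/ → salinfigovzuib.
Rule 2 (nasal place assimilation): /n/ precedes the labial consonant /f/, so it assimilates in place to [m]. /salinfigovzuib/ → salimfigovzuib.
Rule 3 (final devoicing): /b/ is a voiced stop in word-final position, so it devoices to [p]. /salimfigovzuib/ → salimfigovzuip.

salimfigovzuip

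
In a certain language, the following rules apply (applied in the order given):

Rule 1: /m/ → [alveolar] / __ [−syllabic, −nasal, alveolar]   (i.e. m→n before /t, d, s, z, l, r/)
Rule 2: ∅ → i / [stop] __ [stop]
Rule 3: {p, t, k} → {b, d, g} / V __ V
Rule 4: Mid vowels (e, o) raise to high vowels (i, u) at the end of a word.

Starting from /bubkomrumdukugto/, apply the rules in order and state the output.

Rule 1 (nasal place assimilation): /m/ precedes the alveolar consonant /r/, so it assimilates in place to [n]. /m/ precedes the alveolar consonant /d/, so it assimilates in place to [n]. /bubkomrumdukugto/ → bubkonrundukugto.
Rule 2 (stop-cluster i-epenthesis): /b/ and /k/ form a stop–stop cluster, so [i] is inserted between them. /g/ and /t/ form a stop–stop cluster, so [i] is inserted between them. /bubkonrundukugto/ → bubikonrundukugito.
Rule 3 (intervocalic voicing): /k/ is a voiceless stop between vowels /i/ and /o/, so it voices to [g]. /k/ is a voiceless stop between vowels /u/ and /u/, so it voices to [g]. /t/ is a voiceless stop between vowels /i/ and /o/, so it voices to [d]. /bubikonrundukugito/ → bubigonrundugugido.
Rule 4 (final vowel raising): /o/ is a mid vowel in word-final position, so it raises to [u]. /bubigonrundugugido/ → bubigonrundugugidu.

bubigonrundugugidu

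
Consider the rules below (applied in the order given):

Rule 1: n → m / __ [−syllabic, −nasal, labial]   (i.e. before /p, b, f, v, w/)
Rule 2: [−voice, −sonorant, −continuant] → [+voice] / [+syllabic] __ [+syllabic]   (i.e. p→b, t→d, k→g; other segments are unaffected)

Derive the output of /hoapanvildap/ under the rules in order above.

hoabamvildap

Rule 1 (nasal place assimilation): /n/ precedes the labial consonant /v/, so it assimilates in place to [m]. /hoapanvildap/ → hoapamvildap.
Rule 2 (intervocalic voicing): /p/ is a voiceless stop between vowels /a/ and /a/, so it voices to [b]. /hoapamvildap/ → hoabamvildap.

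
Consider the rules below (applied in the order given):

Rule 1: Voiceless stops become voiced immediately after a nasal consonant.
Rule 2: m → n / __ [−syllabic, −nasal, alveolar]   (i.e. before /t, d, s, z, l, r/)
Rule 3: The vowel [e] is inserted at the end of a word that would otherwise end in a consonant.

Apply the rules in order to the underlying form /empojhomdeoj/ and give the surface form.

Rule 1 (post-nasal voicing): /p/ is a voiceless stop immediately after the nasal /m/, so it voices to [b]. /empojhomdeoj/ → embojhomdeoj.
Rule 2 (nasal place assimilation): /m/ precedes the alveolar consonant /d/, so it assimilates in place to [n]. /embojhomdeoj/ → embojhondeoj.
Rule 3 (final e-epenthesis): the form ends in the consonant /j/, so [e] is inserted word-finally. /embojhondeoj/ → embojhondeoje.

embojhondeoje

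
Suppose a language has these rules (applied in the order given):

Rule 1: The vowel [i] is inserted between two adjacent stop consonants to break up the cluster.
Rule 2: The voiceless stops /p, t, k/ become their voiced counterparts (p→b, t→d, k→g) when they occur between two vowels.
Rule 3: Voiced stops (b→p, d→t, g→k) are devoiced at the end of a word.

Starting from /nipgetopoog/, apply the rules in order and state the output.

nibigedobook

Rule 1 (stop-cluster i-epenthesis): /p/ and /g/ form a stop–stop cluster, so [i] is inserted between them. /nipgetopoog/ → nipigetopoog.
Rule 2 (intervocalic voicing): /p/ is a voiceless stop between vowels /i/ and /i/, so it voices to [b]. /t/ is a voiceless stop between vowels /e/ and /o/, so it voices to [d]. /p/ is a voiceless stop between vowels /o/ and /o/, so it voices to [b]. /nipigetopoog/ → nibigedoboog.
Rule 3 (final devoicing): /g/ is a voiced stop in word-final position, so it devoices to [k]. /nibigedoboog/ → nibigedobook.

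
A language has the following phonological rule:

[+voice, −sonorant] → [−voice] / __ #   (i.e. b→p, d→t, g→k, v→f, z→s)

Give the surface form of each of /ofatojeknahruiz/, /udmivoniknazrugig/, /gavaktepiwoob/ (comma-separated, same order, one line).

ofatojeknahruis, udmivoniknazrugik, gavaktepiwoop

/ofatojeknahruiz/: /z/ is a voiced obstruent in word-final position, so it devoices to [s]. → [ofatojeknahruis].
/udmivoniknazrugig/: /g/ is a voiced obstruent in word-final position, so it devoices to [k]. → [udmivoniknazrugik].
/gavaktepiwoob/: /b/ is a voiced obstruent in word-final position, so it devoices to [p]. → [gavaktepiwoop].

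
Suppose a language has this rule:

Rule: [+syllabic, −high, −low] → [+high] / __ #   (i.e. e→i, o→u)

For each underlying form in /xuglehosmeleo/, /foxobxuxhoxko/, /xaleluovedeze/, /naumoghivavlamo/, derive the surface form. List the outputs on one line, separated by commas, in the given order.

/xuglehosmeleo/: /o/ is a mid vowel in word-final position, so it raises to [u]. → [xuglehosmeleu].
/foxobxuxhoxko/: /o/ is a mid vowel in word-final position, so it raises to [u]. → [foxobxuxhoxku].
/xaleluovedeze/: /e/ is a mid vowel in word-final position, so it raises to [i]. → [xaleluovedezi].
/naumoghivavlamo/: /o/ is a mid vowel in word-final position, so it raises to [u]. → [naumoghivavlamu].

xuglehosmeleu, foxobxuxhoxku, xaleluovedezi, naumoghivavlamu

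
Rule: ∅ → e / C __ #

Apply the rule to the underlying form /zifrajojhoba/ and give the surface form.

No segment of /zifrajojhoba/ meets the structural description of the rule, so the form surfaces unchanged.

zifrajojhoba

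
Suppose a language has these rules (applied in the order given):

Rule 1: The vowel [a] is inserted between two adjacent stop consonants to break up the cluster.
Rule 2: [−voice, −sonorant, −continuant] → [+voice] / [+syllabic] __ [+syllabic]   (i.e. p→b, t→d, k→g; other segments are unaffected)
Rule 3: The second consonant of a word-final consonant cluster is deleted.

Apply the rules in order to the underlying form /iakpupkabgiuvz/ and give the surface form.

Rule 1 (stop-cluster a-epenthesis): /k/ and /p/ form a stop–stop cluster, so [a] is inserted between them. /p/ and /k/ form a stop–stop cluster, so [a] is inserted between them. /b/ and /g/ form a stop–stop cluster, so [a] is inserted between them. /iakpupkabgiuvz/ → iakapupakabagiuvz.
Rule 2 (intervocalic voicing): /k/ is a voiceless stop between vowels /a/ and /a/, so it voices to [g]. /p/ is a voiceless stop between vowels /a/ and /u/, so it voices to [b]. /p/ is a voiceless stop between vowels /u/ and /a/, so it voices to [b]. /k/ is a voiceless stop between vowels /a/ and /a/, so it voices to [g]. /iakapupakabagiuvz/ → iagabubagabagiuvz.
Rule 3 (final cluster simplification): /z/ is the second consonant of a word-final cluster /vz/, so it deletes. /iagabubagabagiuvz/ → iagabubagabagiuv.

iagabubagabagiuv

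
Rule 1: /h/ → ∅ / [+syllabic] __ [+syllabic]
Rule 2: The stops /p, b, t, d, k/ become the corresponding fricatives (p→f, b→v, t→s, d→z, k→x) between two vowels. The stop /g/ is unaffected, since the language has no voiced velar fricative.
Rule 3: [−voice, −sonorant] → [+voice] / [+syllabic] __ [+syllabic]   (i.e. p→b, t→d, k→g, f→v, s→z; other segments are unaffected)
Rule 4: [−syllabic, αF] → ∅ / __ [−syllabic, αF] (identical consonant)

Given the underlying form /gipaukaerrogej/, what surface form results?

Rule 1 (intervocalic h-deletion): no segment meets the environment; /gipaukaerrogej/ is unchanged.
Rule 2 (intervocalic spirantization): /p/ is a stop between vowels /i/ and /a/, so it spirantizes to the fricative [f]. /k/ is a stop between vowels /u/ and /a/, so it spirantizes to the fricative [x]. /gipaukaerrogej/ → gifauxaerrogej.
Rule 3 (intervocalic voicing): /f/ is a voiceless obstruent between vowels /i/ and /a/, so it voices to [v]. /gifauxaerrogej/ → givauxaerrogej.
Rule 4 (degemination): /rr/ is a geminate; the first /r/ deletes. /givauxaerrogej/ → givauxaerogej.

givauxaerogej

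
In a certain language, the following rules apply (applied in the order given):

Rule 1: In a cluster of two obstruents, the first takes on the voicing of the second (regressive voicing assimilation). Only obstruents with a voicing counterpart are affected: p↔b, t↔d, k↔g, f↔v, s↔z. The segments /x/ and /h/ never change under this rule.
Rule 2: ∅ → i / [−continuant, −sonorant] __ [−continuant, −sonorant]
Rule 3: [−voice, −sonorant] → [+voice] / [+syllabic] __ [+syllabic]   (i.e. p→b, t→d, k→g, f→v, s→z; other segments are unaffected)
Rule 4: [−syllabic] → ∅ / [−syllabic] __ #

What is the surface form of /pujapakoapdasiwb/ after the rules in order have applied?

Rule 1 (regressive voicing assimilation): /p/ precedes the voiced obstruent /d/, so it voices to [b] by assimilation. /pujapakoapdasiwb/ → pujapakoabdasiwb.
Rule 2 (stop-cluster i-epenthesis): /b/ and /d/ form a stop–stop cluster, so [i] is inserted between them. /pujapakoabdasiwb/ → pujapakoabidasiwb.
Rule 3 (intervocalic voicing): /p/ is a voiceless obstruent between vowels /a/ and /a/, so it voices to [b]. /k/ is a voiceless obstruent between vowels /a/ and /o/, so it voices to [g]. /s/ is a voiceless obstruent between vowels /a/ and /i/, so it voices to [z]. /pujapakoabidasiwb/ → pujabagoabidaziwb.
Rule 4 (final cluster simplification): /b/ is the second consonant of a word-final cluster /wb/, so it deletes. /pujabagoabidaziwb/ → pujabagoabidaziw.

pujabagoabidaziw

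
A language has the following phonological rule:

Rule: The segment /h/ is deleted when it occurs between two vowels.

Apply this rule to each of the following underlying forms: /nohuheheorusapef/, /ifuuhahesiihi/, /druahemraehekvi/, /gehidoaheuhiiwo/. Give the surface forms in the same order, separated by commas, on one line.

/nohuheheorusapef/: /h/ occurs between vowels /o/ and /u/, so it deletes. /h/ occurs between vowels /u/ and /e/, so it deletes. /h/ occurs between vowels /e/ and /e/, so it deletes. → [noueeorusapef].
/ifuuhahesiihi/: /h/ occurs between vowels /u/ and /a/, so it deletes. /h/ occurs between vowels /a/ and /e/, so it deletes. /h/ occurs between vowels /i/ and /i/, so it deletes. → [ifuuaesiii].
/druahemraehekvi/: /h/ occurs between vowels /a/ and /e/, so it deletes. /h/ occurs between vowels /e/ and /e/, so it deletes. → [druaemraeekvi].
/gehidoaheuhiiwo/: /h/ occurs between vowels /e/ and /i/, so it deletes. /h/ occurs between vowels /a/ and /e/, so it deletes. /h/ occurs between vowels /u/ and /i/, so it deletes. → [geidoaeuiiwo].

noueeorusapef, ifuuaesiii, druaemraeekvi, geidoaeuiiwo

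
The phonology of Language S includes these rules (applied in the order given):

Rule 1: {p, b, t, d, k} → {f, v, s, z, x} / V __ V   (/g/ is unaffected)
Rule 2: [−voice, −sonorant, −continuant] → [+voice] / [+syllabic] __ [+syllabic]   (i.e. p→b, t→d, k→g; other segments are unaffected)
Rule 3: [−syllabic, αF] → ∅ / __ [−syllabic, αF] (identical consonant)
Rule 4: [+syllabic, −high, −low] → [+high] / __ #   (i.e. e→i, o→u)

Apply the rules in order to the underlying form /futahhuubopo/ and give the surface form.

fusahuuvofu

Rule 1 (intervocalic spirantization): /t/ is a stop between vowels /u/ and /a/, so it spirantizes to the fricative [s]. /b/ is a stop between vowels /u/ and /o/, so it spirantizes to the fricative [v]. /p/ is a stop between vowels /o/ and /o/, so it spirantizes to the fricative [f]. /futahhuubopo/ → fusahhuuvofo.
Rule 2 (intervocalic voicing): no segment meets the environment; /fusahhuuvofo/ is unchanged.
Rule 3 (degemination): /hh/ is a geminate; the first /h/ deletes. /fusahhuuvofo/ → fusahuuvofo.
Rule 4 (final vowel raising): /o/ is a mid vowel in word-final position, so it raises to [u]. /fusahuuvofo/ → fusahuuvofu.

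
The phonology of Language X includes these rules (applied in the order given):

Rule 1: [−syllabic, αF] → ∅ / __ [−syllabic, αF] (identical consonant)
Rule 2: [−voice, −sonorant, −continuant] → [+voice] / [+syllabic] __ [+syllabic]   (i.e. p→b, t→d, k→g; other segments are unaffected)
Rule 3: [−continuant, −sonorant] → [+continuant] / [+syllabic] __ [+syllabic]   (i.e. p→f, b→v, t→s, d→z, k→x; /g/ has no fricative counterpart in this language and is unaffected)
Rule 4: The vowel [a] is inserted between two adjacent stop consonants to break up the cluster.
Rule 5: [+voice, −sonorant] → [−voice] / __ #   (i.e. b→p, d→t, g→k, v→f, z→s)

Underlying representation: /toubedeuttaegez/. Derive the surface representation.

touvezeuzaeges

Rule 1 (degemination): /tt/ is a geminate; the first /t/ deletes. /toubedeuttaegez/ → toubedeutaegez.
Rule 2 (intervocalic voicing): /t/ is a voiceless stop between vowels /u/ and /a/, so it voices to [d]. /toubedeutaegez/ → toubedeudaegez.
Rule 3 (intervocalic spirantization): /b/ is a stop between vowels /u/ and /e/, so it spirantizes to the fricative [v]. /d/ is a stop between vowels /e/ and /e/, so it spirantizes to the fricative [z]. /d/ is a stop between vowels /u/ and /a/, so it spirantizes to the fricative [z]. /toubedeudaegez/ → touvezeuzaegez.
Rule 4 (stop-cluster a-epenthesis): no segment meets the environment; /touvezeuzaegez/ is unchanged.
Rule 5 (final devoicing): /z/ is a voiced obstruent in word-final position, so it devoices to [s]. /touvezeuzaegez/ → touvezeuzaeges.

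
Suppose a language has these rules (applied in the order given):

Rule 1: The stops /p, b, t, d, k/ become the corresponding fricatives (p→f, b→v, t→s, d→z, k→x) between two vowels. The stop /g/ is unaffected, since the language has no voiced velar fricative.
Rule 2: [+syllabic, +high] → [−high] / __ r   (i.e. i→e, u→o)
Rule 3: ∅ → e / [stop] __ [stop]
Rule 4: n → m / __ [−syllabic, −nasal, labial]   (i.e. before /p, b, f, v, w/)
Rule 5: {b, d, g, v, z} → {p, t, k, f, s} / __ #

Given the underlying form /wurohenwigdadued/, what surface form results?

worohemwigedazuet

Rule 1 (intervocalic spirantization): /d/ is a stop between vowels /a/ and /u/, so it spirantizes to the fricative [z]. /wurohenwigdadued/ → wurohenwigdazued.
Rule 2 (pre-rhotic lowering): /u/ is a high vowel immediately before /r/, so it lowers to [o]. /wurohenwigdazued/ → worohenwigdazued.
Rule 3 (stop-cluster e-epenthesis): /g/ and /d/ form a stop–stop cluster, so [e] is inserted between them. /worohenwigdazued/ → worohenwigedazued.
Rule 4 (nasal place assimilation): /n/ precedes the labial consonant /w/, so it assimilates in place to [m]. /worohenwigedazued/ → worohemwigedazued.
Rule 5 (final devoicing): /d/ is a voiced obstruent in word-final position, so it devoices to [t]. /worohemwigedazued/ → worohemwigedazuet.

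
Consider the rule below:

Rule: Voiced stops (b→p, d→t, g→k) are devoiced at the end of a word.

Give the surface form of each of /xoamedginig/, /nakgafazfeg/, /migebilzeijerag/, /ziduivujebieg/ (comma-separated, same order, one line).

/xoamedginig/: /g/ is a voiced stop in word-final position, so it devoices to [k]. → [xoamedginik].
/nakgafazfeg/: /g/ is a voiced stop in word-final position, so it devoices to [k]. → [nakgafazfek].
/migebilzeijerag/: /g/ is a voiced stop in word-final position, so it devoices to [k]. → [migebilzeijerak].
/ziduivujebieg/: /g/ is a voiced stop in word-final position, so it devoices to [k]. → [ziduivujebiek].

xoamedginik, nakgafazfek, migebilzeijerak, ziduivujebiek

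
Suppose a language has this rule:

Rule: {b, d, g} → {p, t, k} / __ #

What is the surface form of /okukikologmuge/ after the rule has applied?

No segment of /okukikologmuge/ meets the structural description of the rule, so the form surfaces unchanged.

okukikologmuge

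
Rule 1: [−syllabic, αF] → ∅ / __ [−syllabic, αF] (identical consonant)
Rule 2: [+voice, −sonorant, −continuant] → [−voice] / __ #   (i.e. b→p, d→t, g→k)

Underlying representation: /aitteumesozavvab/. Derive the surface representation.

Rule 1 (degemination): /tt/ is a geminate; the first /t/ deletes. /vv/ is a geminate; the first /v/ deletes. /aitteumesozavvab/ → aiteumesozavab.
Rule 2 (final devoicing): /b/ is a voiced stop in word-final position, so it devoices to [p]. /aiteumesozavab/ → aiteumesozavap.

aiteumesozavap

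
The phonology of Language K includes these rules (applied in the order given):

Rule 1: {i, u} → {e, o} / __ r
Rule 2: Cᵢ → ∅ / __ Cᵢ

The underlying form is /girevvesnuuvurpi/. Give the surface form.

Rule 1 (pre-rhotic lowering): /i/ is a high vowel immediately before /r/, so it lowers to [e]. /u/ is a high vowel immediately before /r/, so it lowers to [o]. /girevvesnuuvurpi/ → gerevvesnuuvorpi.
Rule 2 (degemination): /vv/ is a geminate; the first /v/ deletes. /gerevvesnuuvorpi/ → gerevesnuuvorpi.

gerevesnuuvorpi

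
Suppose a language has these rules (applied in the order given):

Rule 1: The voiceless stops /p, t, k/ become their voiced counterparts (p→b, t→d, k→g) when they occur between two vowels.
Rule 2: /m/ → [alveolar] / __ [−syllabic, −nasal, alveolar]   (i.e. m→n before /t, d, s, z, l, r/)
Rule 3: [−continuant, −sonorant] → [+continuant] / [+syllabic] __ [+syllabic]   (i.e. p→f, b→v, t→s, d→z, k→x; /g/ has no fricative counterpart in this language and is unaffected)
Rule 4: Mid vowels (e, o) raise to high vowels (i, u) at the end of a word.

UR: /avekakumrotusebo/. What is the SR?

Rule 1 (intervocalic voicing): /k/ is a voiceless stop between vowels /e/ and /a/, so it voices to [g]. /k/ is a voiceless stop between vowels /a/ and /u/, so it voices to [g]. /t/ is a voiceless stop between vowels /o/ and /u/, so it voices to [d]. /avekakumrotusebo/ → avegagumrodusebo.
Rule 2 (nasal place assimilation): /m/ precedes the alveolar consonant /r/, so it assimilates in place to [n]. /avegagumrodusebo/ → avegagunrodusebo.
Rule 3 (intervocalic spirantization): /d/ is a stop between vowels /o/ and /u/, so it spirantizes to the fricative [z]. /b/ is a stop between vowels /e/ and /o/, so it spirantizes to the fricative [v]. /avegagunrodusebo/ → avegagunrozusevo.
Rule 4 (final vowel raising): /o/ is a mid vowel in word-final position, so it raises to [u]. /avegagunrozusevo/ → avegagunrozusevu.

avegagunrozusevu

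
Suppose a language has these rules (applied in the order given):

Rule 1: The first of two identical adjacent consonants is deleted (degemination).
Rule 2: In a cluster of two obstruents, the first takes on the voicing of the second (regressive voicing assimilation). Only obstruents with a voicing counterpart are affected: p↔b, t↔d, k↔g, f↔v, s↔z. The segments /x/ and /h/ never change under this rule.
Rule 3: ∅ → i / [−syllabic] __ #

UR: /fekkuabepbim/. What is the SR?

fekuabebbimi

Rule 1 (degemination): /kk/ is a geminate; the first /k/ deletes. /fekkuabepbim/ → fekuabepbim.
Rule 2 (regressive voicing assimilation): /p/ precedes the voiced obstruent /b/, so it voices to [b] by assimilation. /fekuabepbim/ → fekuabebbim.
Rule 3 (final i-epenthesis): the form ends in the consonant /m/, so [i] is inserted word-finally. /fekuabebbim/ → fekuabebbimi.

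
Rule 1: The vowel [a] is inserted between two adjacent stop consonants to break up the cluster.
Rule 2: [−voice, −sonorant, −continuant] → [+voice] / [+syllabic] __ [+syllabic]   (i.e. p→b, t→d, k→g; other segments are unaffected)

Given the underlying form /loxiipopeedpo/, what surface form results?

Rule 1 (stop-cluster a-epenthesis): /d/ and /p/ form a stop–stop cluster, so [a] is inserted between them. /loxiipopeedpo/ → loxiipopeedapo.
Rule 2 (intervocalic voicing): /p/ is a voiceless stop between vowels /i/ and /o/, so it voices to [b]. /p/ is a voiceless stop between vowels /o/ and /e/, so it voices to [b]. /p/ is a voiceless stop between vowels /a/ and /o/, so it voices to [b]. /loxiipopeedapo/ → loxiibobeedabo.

loxiibobeedabo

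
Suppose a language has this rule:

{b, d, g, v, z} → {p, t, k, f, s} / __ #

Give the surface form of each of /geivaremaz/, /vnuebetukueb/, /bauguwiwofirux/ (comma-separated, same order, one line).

/geivaremaz/: /z/ is a voiced obstruent in word-final position, so it devoices to [s]. → [geivaremas].
/vnuebetukueb/: /b/ is a voiced obstruent in word-final position, so it devoices to [p]. → [vnuebetukuep].
/bauguwiwofirux/: the rule's environment is not met; surfaces unchanged as [bauguwiwofirux].

geivaremas, vnuebetukuep, bauguwiwofirux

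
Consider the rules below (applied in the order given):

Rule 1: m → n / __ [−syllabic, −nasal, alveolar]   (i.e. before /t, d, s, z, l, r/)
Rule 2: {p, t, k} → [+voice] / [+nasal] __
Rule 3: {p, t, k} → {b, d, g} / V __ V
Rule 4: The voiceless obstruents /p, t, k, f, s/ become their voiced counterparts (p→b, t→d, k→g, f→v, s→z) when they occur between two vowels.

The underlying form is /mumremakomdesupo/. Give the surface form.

Rule 1 (nasal place assimilation): /m/ precedes the alveolar consonant /r/, so it assimilates in place to [n]. /m/ precedes the alveolar consonant /d/, so it assimilates in place to [n]. /mumremakomdesupo/ → munremakondesupo.
Rule 2 (post-nasal voicing): no segment meets the environment; /munremakondesupo/ is unchanged.
Rule 3 (intervocalic voicing): /k/ is a voiceless stop between vowels /a/ and /o/, so it voices to [g]. /p/ is a voiceless stop between vowels /u/ and /o/, so it voices to [b]. /munremakondesupo/ → munremagondesubo.
Rule 4 (intervocalic voicing): /s/ is a voiceless obstruent between vowels /e/ and /u/, so it voices to [z]. /munremagondesubo/ → munremagondezubo.

munremagondezubo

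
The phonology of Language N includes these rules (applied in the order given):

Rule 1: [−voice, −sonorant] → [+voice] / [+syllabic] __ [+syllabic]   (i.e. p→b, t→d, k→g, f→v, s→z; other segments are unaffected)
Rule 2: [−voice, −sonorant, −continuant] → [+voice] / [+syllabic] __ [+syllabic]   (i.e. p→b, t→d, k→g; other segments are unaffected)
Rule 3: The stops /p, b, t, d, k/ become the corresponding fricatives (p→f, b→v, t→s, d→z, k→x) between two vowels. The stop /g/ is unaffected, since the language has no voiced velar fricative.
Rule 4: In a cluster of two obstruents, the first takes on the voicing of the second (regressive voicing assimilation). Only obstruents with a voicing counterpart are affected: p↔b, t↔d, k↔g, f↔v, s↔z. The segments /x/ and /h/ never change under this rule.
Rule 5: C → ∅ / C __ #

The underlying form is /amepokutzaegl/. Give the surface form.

Rule 1 (intervocalic voicing): /p/ is a voiceless obstruent between vowels /e/ and /o/, so it voices to [b]. /k/ is a voiceless obstruent between vowels /o/ and /u/, so it voices to [g]. /amepokutzaegl/ → amebogutzaegl.
Rule 2 (intervocalic voicing): no segment meets the environment; /amebogutzaegl/ is unchanged.
Rule 3 (intervocalic spirantization): /b/ is a stop between vowels /e/ and /o/, so it spirantizes to the fricative [v]. /amebogutzaegl/ → amevogutzaegl.
Rule 4 (regressive voicing assimilation): /t/ precedes the voiced obstruent /z/, so it voices to [d] by assimilation. /amevogutzaegl/ → amevogudzaegl.
Rule 5 (final cluster simplification): /l/ is the second consonant of a word-final cluster /gl/, so it deletes. /amevogudzaegl/ → amevogudzaeg.

amevogudzaeg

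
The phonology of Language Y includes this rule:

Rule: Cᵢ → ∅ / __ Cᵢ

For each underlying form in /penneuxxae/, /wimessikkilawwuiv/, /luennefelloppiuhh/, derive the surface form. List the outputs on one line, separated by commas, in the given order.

/penneuxxae/: /nn/ is a geminate; the first /n/ deletes. /xx/ is a geminate; the first /x/ deletes. → [peneuxae].
/wimessikkilawwuiv/: /ss/ is a geminate; the first /s/ deletes. /kk/ is a geminate; the first /k/ deletes. /ww/ is a geminate; the first /w/ deletes. → [wimesikilawuiv].
/luennefelloppiuhh/: /nn/ is a geminate; the first /n/ deletes. /ll/ is a geminate; the first /l/ deletes. /pp/ is a geminate; the first /p/ deletes. /hh/ is a geminate; the first /h/ deletes. → [luenefelopiuh].

peneuxae, wimesikilawuiv, luenefelopiuh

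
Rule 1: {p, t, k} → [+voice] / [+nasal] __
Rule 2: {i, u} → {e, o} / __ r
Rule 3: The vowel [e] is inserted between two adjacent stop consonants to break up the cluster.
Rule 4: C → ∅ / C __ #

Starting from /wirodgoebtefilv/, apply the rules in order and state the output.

Rule 1 (post-nasal voicing): no segment meets the environment; /wirodgoebtefilv/ is unchanged.
Rule 2 (pre-rhotic lowering): /i/ is a high vowel immediately before /r/, so it lowers to [e]. /wirodgoebtefilv/ → werodgoebtefilv.
Rule 3 (stop-cluster e-epenthesis): /d/ and /g/ form a stop–stop cluster, so [e] is inserted between them. /b/ and /t/ form a stop–stop cluster, so [e] is inserted between them. /werodgoebtefilv/ → werodegoebetefilv.
Rule 4 (final cluster simplification): /v/ is the second consonant of a word-final cluster /lv/, so it deletes. /werodegoebetefilv/ → werodegoebetefil.

werodegoebetefil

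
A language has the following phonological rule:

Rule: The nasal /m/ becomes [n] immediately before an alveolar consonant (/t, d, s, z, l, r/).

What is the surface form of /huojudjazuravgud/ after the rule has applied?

No segment of /huojudjazuravgud/ meets the structural description of the rule, so the form surfaces unchanged.

huojudjazuravgud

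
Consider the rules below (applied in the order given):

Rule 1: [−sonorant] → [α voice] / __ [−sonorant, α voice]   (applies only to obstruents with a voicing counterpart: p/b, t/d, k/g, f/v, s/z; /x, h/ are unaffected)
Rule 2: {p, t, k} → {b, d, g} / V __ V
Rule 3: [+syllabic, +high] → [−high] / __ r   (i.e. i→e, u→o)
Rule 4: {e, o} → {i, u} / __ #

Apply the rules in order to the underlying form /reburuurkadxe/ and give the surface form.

Rule 1 (regressive voicing assimilation): /d/ precedes the voiceless obstruent /x/, so it devoices to [t] by assimilation. /reburuurkadxe/ → reburuurkatxe.
Rule 2 (intervocalic voicing): no segment meets the environment; /reburuurkatxe/ is unchanged.
Rule 3 (pre-rhotic lowering): /u/ is a high vowel immediately before /r/, so it lowers to [o]. /u/ is a high vowel immediately before /r/, so it lowers to [o]. /reburuurkatxe/ → reboruorkatxe.
Rule 4 (final vowel raising): /e/ is a mid vowel in word-final position, so it raises to [i]. /reboruorkatxe/ → reboruorkatxi.

reboruorkatxi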